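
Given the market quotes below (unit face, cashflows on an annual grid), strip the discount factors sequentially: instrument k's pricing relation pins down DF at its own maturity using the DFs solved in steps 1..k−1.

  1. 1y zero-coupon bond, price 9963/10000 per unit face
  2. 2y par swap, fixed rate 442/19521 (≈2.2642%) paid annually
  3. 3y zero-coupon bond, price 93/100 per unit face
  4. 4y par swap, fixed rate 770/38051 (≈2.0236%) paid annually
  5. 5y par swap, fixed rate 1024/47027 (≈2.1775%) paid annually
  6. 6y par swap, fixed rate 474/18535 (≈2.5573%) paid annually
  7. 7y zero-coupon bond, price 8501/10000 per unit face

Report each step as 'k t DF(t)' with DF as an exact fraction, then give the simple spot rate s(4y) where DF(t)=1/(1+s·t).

step 1 [1y] zero: DF = P = 9963/10000 ≈ 0.996300
step 2 [2y] swap r/1=442/19521: DF=(1 − 442/19521·(0.996300))/(1+442/19521) = 4779/5000 ≈ 0.955800
step 3 [3y] zero: DF = P = 93/100 ≈ 0.930000
step 4 [4y] swap r/1=770/38051: DF=(1 − 770/38051·(0.996300+0.955800+0.930000))/(1+770/38051) = 923/1000 ≈ 0.923000
step 5 [5y] swap r/1=1024/47027: DF=(1 − 1024/47027·(0.996300+0.955800+0.930000+0.923000))/(1+1024/47027) = 561/625 ≈ 0.897600
step 6 [6y] swap r/1=474/18535: DF=(1 − 474/18535·(0.996300+0.955800+0.930000+0.923000+0.897600))/(1+474/18535) = 4289/5000 ≈ 0.857800
step 7 [7y] zero: DF = P = 8501/10000 ≈ 0.850100

1 1 9963/10000
2 2 4779/5000
3 3 93/100
4 4 923/1000
5 5 561/625
6 6 4289/5000
7 7 8501/10000
s(4y) = (1/(923/1000) − 1)/(4) = 77/3692 ≈ 2.0856%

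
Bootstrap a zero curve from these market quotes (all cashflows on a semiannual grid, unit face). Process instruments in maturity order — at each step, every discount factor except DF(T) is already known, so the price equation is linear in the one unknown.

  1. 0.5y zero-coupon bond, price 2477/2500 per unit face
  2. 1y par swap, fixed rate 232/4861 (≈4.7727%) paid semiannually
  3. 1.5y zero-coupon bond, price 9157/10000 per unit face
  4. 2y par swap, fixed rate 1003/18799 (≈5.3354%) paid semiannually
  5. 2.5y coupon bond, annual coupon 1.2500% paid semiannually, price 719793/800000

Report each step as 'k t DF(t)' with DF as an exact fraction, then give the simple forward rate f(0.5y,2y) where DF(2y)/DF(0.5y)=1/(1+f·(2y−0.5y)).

1 1/2 2477/2500
2 1 596/625
3 3/2 9157/10000
4 2 8997/10000
5 5/2 2177/2500
f(0.5y,2y) = ((2477/2500)/(8997/10000) − 1)/(3/2) = 1822/26991 ≈ 6.7504%

step 1 [0.5y] zero: DF = P = 2477/2500 ≈ 0.990800
step 2 [1y] swap r/2=116/4861: DF=(1 − 116/4861·(0.990800))/(1+116/4861) = 596/625 ≈ 0.953600
step 3 [1.5y] zero: DF = P = 9157/10000 ≈ 0.915700
step 4 [2y] swap r/2=1003/37598: DF=(1 − 1003/37598·(0.990800+0.953600+0.915700))/(1+1003/37598) = 8997/10000 ≈ 0.899700
step 5 [2.5y] bond c/2=1/160: DF=(719793/800000 − 1/160·(0.990800+0.953600+0.915700+0.899700))/(1+1/160) = 2177/2500 ≈ 0.870800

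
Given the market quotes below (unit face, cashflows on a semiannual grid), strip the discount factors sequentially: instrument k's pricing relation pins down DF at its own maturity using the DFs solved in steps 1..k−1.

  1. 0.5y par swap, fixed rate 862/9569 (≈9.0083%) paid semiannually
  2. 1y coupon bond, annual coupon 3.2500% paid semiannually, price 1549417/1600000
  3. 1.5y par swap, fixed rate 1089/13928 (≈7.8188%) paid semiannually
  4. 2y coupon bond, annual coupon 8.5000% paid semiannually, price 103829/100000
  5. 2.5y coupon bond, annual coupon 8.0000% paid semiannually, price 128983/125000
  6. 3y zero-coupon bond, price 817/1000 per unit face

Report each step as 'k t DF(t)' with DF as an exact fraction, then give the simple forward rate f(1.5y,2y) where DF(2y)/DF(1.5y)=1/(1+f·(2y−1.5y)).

1 1/2 9569/10000
2 1 586/625
3 3/2 8911/10000
4 2 1103/1250
5 5/2 8511/10000
6 3 817/1000
f(1.5y,2y) = ((8911/10000)/(1103/1250) − 1)/(1/2) = 87/4412 ≈ 1.9719%

step 1 [0.5y] swap r/2=431/9569: DF=(1 − 431/9569·(0))/(1+431/9569) = 9569/10000 ≈ 0.956900
step 2 [1y] bond c/2=13/800: DF=(1549417/1600000 − 13/800·(0.956900))/(1+13/800) = 586/625 ≈ 0.937600
step 3 [1.5y] swap r/2=1089/27856: DF=(1 − 1089/27856·(0.956900+0.937600))/(1+1089/27856) = 8911/10000 ≈ 0.891100
step 4 [2y] bond c/2=17/400: DF=(103829/100000 − 17/400·(0.956900+0.937600+0.891100))/(1+17/400) = 1103/1250 ≈ 0.882400
step 5 [2.5y] bond c/2=1/25: DF=(128983/125000 − 1/25·(0.956900+0.937600+0.891100+0.882400))/(1+1/25) = 8511/10000 ≈ 0.851100
step 6 [3y] zero: DF = P = 817/1000 ≈ 0.817000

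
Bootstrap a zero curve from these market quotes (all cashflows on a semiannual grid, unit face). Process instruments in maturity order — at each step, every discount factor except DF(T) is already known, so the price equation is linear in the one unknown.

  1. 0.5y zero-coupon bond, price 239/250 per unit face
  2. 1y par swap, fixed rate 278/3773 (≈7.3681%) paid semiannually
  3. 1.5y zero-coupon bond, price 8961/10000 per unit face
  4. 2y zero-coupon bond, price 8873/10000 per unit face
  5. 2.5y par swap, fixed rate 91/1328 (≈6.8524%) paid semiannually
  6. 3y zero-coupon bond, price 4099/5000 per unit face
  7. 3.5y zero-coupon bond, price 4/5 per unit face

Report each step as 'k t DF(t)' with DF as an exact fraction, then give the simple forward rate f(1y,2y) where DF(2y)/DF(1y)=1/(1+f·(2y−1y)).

1 1/2 239/250
2 1 1861/2000
3 3/2 8961/10000
4 2 8873/10000
5 5/2 8453/10000
6 3 4099/5000
7 7/2 4/5
f(1y,2y) = ((1861/2000)/(8873/10000) − 1)/(1) = 432/8873 ≈ 4.8687%

step 1 [0.5y] zero: DF = P = 239/250 ≈ 0.956000
step 2 [1y] swap r/2=139/3773: DF=(1 − 139/3773·(0.956000))/(1+139/3773) = 1861/2000 ≈ 0.930500
step 3 [1.5y] zero: DF = P = 8961/10000 ≈ 0.896100
step 4 [2y] zero: DF = P = 8873/10000 ≈ 0.887300
step 5 [2.5y] swap r/2=91/2656: DF=(1 − 91/2656·(0.956000+0.930500+0.896100+0.887300))/(1+91/2656) = 8453/10000 ≈ 0.845300
step 6 [3y] zero: DF = P = 4099/5000 ≈ 0.819800
step 7 [3.5y] zero: DF = P = 4/5 ≈ 0.800000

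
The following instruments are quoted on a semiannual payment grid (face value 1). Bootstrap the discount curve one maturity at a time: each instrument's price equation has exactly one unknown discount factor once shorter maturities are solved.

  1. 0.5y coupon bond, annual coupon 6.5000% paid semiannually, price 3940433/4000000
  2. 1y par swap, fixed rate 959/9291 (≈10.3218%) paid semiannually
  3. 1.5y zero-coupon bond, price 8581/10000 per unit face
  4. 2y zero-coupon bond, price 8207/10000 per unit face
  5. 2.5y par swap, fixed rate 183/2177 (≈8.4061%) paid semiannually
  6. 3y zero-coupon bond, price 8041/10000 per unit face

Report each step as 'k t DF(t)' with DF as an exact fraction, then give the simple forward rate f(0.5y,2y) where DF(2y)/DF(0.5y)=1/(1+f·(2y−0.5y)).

1 1/2 9541/10000
2 1 9041/10000
3 3/2 8581/10000
4 2 8207/10000
5 5/2 817/1000
6 3 8041/10000
f(0.5y,2y) = ((9541/10000)/(8207/10000) − 1)/(3/2) = 92/849 ≈ 10.8363%

step 1 [0.5y] bond c/2=13/400: DF=(3940433/4000000 − 13/400·(0))/(1+13/400) = 9541/10000 ≈ 0.954100
step 2 [1y] swap r/2=959/18582: DF=(1 − 959/18582·(0.954100))/(1+959/18582) = 9041/10000 ≈ 0.904100
step 3 [1.5y] zero: DF = P = 8581/10000 ≈ 0.858100
step 4 [2y] zero: DF = P = 8207/10000 ≈ 0.820700
step 5 [2.5y] swap r/2=183/4354: DF=(1 − 183/4354·(0.954100+0.904100+0.858100+0.820700))/(1+183/4354) = 817/1000 ≈ 0.817000
step 6 [3y] zero: DF = P = 8041/10000 ≈ 0.804100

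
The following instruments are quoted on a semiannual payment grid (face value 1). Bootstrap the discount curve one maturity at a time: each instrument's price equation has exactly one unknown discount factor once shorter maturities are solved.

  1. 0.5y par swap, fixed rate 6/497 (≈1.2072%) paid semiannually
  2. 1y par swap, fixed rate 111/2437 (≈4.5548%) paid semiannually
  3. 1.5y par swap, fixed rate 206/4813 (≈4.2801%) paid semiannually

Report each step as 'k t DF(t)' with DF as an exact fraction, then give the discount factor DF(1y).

step 1 [0.5y] swap r/2=3/497: DF=(1 − 3/497·(0))/(1+3/497) = 497/500 ≈ 0.994000
step 2 [1y] swap r/2=111/4874: DF=(1 − 111/4874·(0.994000))/(1+111/4874) = 2389/2500 ≈ 0.955600
step 3 [1.5y] swap r/2=103/4813: DF=(1 − 103/4813·(0.994000+0.955600))/(1+103/4813) = 4691/5000 ≈ 0.938200

1 1/2 497/500
2 1 2389/2500
3 3/2 4691/5000
DF(1y) = 2389/2500 ≈ 0.955600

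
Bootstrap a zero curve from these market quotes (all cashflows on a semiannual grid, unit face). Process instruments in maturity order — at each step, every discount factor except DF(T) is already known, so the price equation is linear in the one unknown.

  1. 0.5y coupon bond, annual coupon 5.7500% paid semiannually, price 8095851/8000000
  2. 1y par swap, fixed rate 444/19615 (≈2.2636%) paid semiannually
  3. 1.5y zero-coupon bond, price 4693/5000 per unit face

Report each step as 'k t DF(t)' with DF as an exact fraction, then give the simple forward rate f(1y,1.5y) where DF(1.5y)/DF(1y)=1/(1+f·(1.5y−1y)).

step 1 [0.5y] bond c/2=23/800: DF=(8095851/8000000 − 23/800·(0))/(1+23/800) = 9837/10000 ≈ 0.983700
step 2 [1y] swap r/2=222/19615: DF=(1 − 222/19615·(0.983700))/(1+222/19615) = 4889/5000 ≈ 0.977800
step 3 [1.5y] zero: DF = P = 4693/5000 ≈ 0.938600

1 1/2 9837/10000
2 1 4889/5000
3 3/2 4693/5000
f(1y,1.5y) = ((4889/5000)/(4693/5000) − 1)/(1/2) = 392/4693 ≈ 8.3529%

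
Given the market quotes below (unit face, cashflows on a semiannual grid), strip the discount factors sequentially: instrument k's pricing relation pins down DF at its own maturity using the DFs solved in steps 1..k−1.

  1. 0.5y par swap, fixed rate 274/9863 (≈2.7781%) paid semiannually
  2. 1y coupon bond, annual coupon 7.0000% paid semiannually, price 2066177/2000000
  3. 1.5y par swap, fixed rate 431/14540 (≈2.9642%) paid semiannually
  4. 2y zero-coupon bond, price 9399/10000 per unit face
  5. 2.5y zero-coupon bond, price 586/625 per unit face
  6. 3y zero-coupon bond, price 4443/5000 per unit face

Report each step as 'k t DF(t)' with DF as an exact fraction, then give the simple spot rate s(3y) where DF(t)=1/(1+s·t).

1 1/2 9863/10000
2 1 603/625
3 3/2 9569/10000
4 2 9399/10000
5 5/2 586/625
6 3 4443/5000
s(3y) = (1/(4443/5000) − 1)/(3) = 557/13329 ≈ 4.1789%

step 1 [0.5y] swap r/2=137/9863: DF=(1 − 137/9863·(0))/(1+137/9863) = 9863/10000 ≈ 0.986300
step 2 [1y] bond c/2=7/200: DF=(2066177/2000000 − 7/200·(0.986300))/(1+7/200) = 603/625 ≈ 0.964800
step 3 [1.5y] swap r/2=431/29080: DF=(1 − 431/29080·(0.986300+0.964800))/(1+431/29080) = 9569/10000 ≈ 0.956900
step 4 [2y] zero: DF = P = 9399/10000 ≈ 0.939900
step 5 [2.5y] zero: DF = P = 586/625 ≈ 0.937600
step 6 [3y] zero: DF = P = 4443/5000 ≈ 0.888600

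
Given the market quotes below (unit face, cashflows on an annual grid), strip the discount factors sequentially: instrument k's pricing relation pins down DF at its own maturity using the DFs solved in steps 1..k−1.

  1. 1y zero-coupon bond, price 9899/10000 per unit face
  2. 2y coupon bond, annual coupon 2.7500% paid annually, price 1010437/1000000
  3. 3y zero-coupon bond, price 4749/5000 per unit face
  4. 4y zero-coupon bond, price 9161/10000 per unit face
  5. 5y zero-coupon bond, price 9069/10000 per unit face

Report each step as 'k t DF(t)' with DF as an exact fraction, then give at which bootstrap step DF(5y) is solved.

step 1 [1y] zero: DF = P = 9899/10000 ≈ 0.989900
step 2 [2y] bond c/1=11/400: DF=(1010437/1000000 − 11/400·(0.989900))/(1+11/400) = 9569/10000 ≈ 0.956900
step 3 [3y] zero: DF = P = 4749/5000 ≈ 0.949800
step 4 [4y] zero: DF = P = 9161/10000 ≈ 0.916100
step 5 [5y] zero: DF = P = 9069/10000 ≈ 0.906900

1 1 9899/10000
2 2 9569/10000
3 3 4749/5000
4 4 9161/10000
5 5 9069/10000
DF(5y) is solved at step 5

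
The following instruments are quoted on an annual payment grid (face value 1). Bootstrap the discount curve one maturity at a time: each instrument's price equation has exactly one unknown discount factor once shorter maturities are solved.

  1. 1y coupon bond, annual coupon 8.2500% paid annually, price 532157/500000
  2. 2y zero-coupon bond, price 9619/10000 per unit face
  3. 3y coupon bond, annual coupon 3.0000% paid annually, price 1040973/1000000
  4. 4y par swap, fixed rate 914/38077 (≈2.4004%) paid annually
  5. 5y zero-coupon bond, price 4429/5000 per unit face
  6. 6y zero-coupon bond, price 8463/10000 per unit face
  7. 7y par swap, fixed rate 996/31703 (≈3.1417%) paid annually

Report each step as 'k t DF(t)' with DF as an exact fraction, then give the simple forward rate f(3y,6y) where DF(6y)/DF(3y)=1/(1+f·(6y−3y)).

step 1 [1y] bond c/1=33/400: DF=(532157/500000 − 33/400·(0))/(1+33/400) = 1229/1250 ≈ 0.983200
step 2 [2y] zero: DF = P = 9619/10000 ≈ 0.961900
step 3 [3y] bond c/1=3/100: DF=(1040973/1000000 − 3/100·(0.983200+0.961900))/(1+3/100) = 477/500 ≈ 0.954000
step 4 [4y] swap r/1=914/38077: DF=(1 − 914/38077·(0.983200+0.961900+0.954000))/(1+914/38077) = 4543/5000 ≈ 0.908600
step 5 [5y] zero: DF = P = 4429/5000 ≈ 0.885800
step 6 [6y] zero: DF = P = 8463/10000 ≈ 0.846300
step 7 [7y] swap r/1=996/31703: DF=(1 − 996/31703·(0.983200+0.961900+0.954000+0.908600+0.885800+0.846300))/(1+996/31703) = 1001/1250 ≈ 0.800800

1 1 1229/1250
2 2 9619/10000
3 3 477/500
4 4 4543/5000
5 5 4429/5000
6 6 8463/10000
7 7 1001/1250
f(3y,6y) = ((477/500)/(8463/10000) − 1)/(3) = 359/8463 ≈ 4.2420%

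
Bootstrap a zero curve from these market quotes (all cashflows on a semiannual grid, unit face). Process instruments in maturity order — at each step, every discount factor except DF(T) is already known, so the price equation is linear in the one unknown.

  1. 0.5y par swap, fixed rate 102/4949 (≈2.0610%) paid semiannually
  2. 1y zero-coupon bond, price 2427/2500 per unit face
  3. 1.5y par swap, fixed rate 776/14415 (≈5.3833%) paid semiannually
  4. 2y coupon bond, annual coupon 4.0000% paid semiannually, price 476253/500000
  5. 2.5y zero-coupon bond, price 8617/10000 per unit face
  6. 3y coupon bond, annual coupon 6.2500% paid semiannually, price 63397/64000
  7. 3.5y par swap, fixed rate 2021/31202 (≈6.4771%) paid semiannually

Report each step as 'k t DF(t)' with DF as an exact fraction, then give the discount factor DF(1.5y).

step 1 [0.5y] swap r/2=51/4949: DF=(1 − 51/4949·(0))/(1+51/4949) = 4949/5000 ≈ 0.989800
step 2 [1y] zero: DF = P = 2427/2500 ≈ 0.970800
step 3 [1.5y] swap r/2=388/14415: DF=(1 − 388/14415·(0.989800+0.970800))/(1+388/14415) = 1153/1250 ≈ 0.922400
step 4 [2y] bond c/2=1/50: DF=(476253/500000 − 1/50·(0.989800+0.970800+0.922400))/(1+1/50) = 8773/10000 ≈ 0.877300
step 5 [2.5y] zero: DF = P = 8617/10000 ≈ 0.861700
step 6 [3y] bond c/2=1/32: DF=(63397/64000 − 1/32·(0.989800+0.970800+0.922400+0.877300+0.861700))/(1+1/32) = 1641/2000 ≈ 0.820500
step 7 [3.5y] swap r/2=2021/62404: DF=(1 − 2021/62404·(0.989800+0.970800+0.922400+0.877300+0.861700+0.820500))/(1+2021/62404) = 7979/10000 ≈ 0.797900

1 1/2 4949/5000
2 1 2427/2500
3 3/2 1153/1250
4 2 8773/10000
5 5/2 8617/10000
6 3 1641/2000
7 7/2 7979/10000
DF(1.5y) = 1153/1250 ≈ 0.922400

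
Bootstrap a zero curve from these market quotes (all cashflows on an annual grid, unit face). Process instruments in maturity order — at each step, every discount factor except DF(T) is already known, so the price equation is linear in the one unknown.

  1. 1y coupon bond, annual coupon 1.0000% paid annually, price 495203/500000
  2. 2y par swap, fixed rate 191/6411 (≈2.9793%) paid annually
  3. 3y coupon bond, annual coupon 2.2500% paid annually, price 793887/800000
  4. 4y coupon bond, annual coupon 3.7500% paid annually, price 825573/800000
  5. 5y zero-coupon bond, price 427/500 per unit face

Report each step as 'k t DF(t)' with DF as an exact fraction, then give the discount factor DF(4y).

step 1 [1y] bond c/1=1/100: DF=(495203/500000 − 1/100·(0))/(1+1/100) = 4903/5000 ≈ 0.980600
step 2 [2y] swap r/1=191/6411: DF=(1 − 191/6411·(0.980600))/(1+191/6411) = 9427/10000 ≈ 0.942700
step 3 [3y] bond c/1=9/400: DF=(793887/800000 − 9/400·(0.980600+0.942700))/(1+9/400) = 4641/5000 ≈ 0.928200
step 4 [4y] bond c/1=3/80: DF=(825573/800000 − 3/80·(0.980600+0.942700+0.928200))/(1+3/80) = 2229/2500 ≈ 0.891600
step 5 [5y] zero: DF = P = 427/500 ≈ 0.854000

1 1 4903/5000
2 2 9427/10000
3 3 4641/5000
4 4 2229/2500
5 5 427/500
DF(4y) = 2229/2500 ≈ 0.891600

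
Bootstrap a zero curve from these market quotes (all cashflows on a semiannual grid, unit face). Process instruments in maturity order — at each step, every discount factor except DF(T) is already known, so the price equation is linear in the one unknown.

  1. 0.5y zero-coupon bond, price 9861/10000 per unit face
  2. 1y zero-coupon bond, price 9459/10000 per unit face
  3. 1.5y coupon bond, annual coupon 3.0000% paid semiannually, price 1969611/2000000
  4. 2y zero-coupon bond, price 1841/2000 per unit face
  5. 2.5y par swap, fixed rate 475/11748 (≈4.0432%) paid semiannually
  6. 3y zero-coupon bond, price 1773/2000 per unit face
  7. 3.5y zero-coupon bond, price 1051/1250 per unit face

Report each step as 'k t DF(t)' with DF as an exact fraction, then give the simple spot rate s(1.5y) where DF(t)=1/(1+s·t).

step 1 [0.5y] zero: DF = P = 9861/10000 ≈ 0.986100
step 2 [1y] zero: DF = P = 9459/10000 ≈ 0.945900
step 3 [1.5y] bond c/2=3/200: DF=(1969611/2000000 − 3/200·(0.986100+0.945900))/(1+3/200) = 9417/10000 ≈ 0.941700
step 4 [2y] zero: DF = P = 1841/2000 ≈ 0.920500
step 5 [2.5y] swap r/2=475/23496: DF=(1 − 475/23496·(0.986100+0.945900+0.941700+0.920500))/(1+475/23496) = 181/200 ≈ 0.905000
step 6 [3y] zero: DF = P = 1773/2000 ≈ 0.886500
step 7 [3.5y] zero: DF = P = 1051/1250 ≈ 0.840800

1 1/2 9861/10000
2 1 9459/10000
3 3/2 9417/10000
4 2 1841/2000
5 5/2 181/200
6 3 1773/2000
7 7/2 1051/1250
s(1.5y) = (1/(9417/10000) − 1)/(3/2) = 1166/28251 ≈ 4.1273%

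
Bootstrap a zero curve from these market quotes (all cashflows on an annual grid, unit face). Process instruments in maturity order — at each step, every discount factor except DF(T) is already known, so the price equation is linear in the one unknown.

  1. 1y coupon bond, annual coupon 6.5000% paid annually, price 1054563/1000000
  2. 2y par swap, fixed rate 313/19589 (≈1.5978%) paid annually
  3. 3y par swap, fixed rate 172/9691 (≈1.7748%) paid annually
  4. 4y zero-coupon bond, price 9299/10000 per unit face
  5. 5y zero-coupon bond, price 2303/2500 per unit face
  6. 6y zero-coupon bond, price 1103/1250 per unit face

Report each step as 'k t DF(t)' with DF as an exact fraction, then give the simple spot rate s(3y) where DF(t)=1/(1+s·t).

1 1 4951/5000
2 2 9687/10000
3 3 2371/2500
4 4 9299/10000
5 5 2303/2500
6 6 1103/1250
s(3y) = (1/(2371/2500) − 1)/(3) = 43/2371 ≈ 1.8136%

step 1 [1y] bond c/1=13/200: DF=(1054563/1000000 − 13/200·(0))/(1+13/200) = 4951/5000 ≈ 0.990200
step 2 [2y] swap r/1=313/19589: DF=(1 − 313/19589·(0.990200))/(1+313/19589) = 9687/10000 ≈ 0.968700
step 3 [3y] swap r/1=172/9691: DF=(1 − 172/9691·(0.990200+0.968700))/(1+172/9691) = 2371/2500 ≈ 0.948400
step 4 [4y] zero: DF = P = 9299/10000 ≈ 0.929900
step 5 [5y] zero: DF = P = 2303/2500 ≈ 0.921200
step 6 [6y] zero: DF = P = 1103/1250 ≈ 0.882400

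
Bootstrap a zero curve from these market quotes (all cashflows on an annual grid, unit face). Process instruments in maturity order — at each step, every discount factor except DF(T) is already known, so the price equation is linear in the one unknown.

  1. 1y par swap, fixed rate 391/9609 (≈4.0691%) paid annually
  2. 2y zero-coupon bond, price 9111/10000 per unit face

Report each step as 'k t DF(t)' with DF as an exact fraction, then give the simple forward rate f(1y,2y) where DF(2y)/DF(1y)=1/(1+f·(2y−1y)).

step 1 [1y] swap r/1=391/9609: DF=(1 − 391/9609·(0))/(1+391/9609) = 9609/10000 ≈ 0.960900
step 2 [2y] zero: DF = P = 9111/10000 ≈ 0.911100

1 1 9609/10000
2 2 9111/10000
f(1y,2y) = ((9609/10000)/(9111/10000) − 1)/(1) = 166/3037 ≈ 5.4659%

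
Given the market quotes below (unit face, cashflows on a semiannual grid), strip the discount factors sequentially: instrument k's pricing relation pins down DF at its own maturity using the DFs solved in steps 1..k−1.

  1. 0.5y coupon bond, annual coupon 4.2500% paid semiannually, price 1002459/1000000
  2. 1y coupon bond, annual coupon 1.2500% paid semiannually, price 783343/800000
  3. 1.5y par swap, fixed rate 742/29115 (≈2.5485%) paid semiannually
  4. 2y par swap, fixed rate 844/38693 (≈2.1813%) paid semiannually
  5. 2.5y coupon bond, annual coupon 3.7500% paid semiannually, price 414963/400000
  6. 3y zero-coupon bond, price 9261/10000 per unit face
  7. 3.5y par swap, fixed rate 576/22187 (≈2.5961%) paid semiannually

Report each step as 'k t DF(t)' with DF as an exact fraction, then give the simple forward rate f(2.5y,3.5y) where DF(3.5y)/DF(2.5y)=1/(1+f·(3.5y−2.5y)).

step 1 [0.5y] bond c/2=17/800: DF=(1002459/1000000 − 17/800·(0))/(1+17/800) = 1227/1250 ≈ 0.981600
step 2 [1y] bond c/2=1/160: DF=(783343/800000 − 1/160·(0.981600))/(1+1/160) = 967/1000 ≈ 0.967000
step 3 [1.5y] swap r/2=371/29115: DF=(1 − 371/29115·(0.981600+0.967000))/(1+371/29115) = 9629/10000 ≈ 0.962900
step 4 [2y] swap r/2=422/38693: DF=(1 − 422/38693·(0.981600+0.967000+0.962900))/(1+422/38693) = 4789/5000 ≈ 0.957800
step 5 [2.5y] bond c/2=3/160: DF=(414963/400000 − 3/160·(0.981600+0.967000+0.962900+0.957800))/(1+3/160) = 9471/10000 ≈ 0.947100
step 6 [3y] zero: DF = P = 9261/10000 ≈ 0.926100
step 7 [3.5y] swap r/2=288/22187: DF=(1 − 288/22187·(0.981600+0.967000+0.962900+0.957800+0.947100+0.926100))/(1+288/22187) = 571/625 ≈ 0.913600

1 1/2 1227/1250
2 1 967/1000
3 3/2 9629/10000
4 2 4789/5000
5 5/2 9471/10000
6 3 9261/10000
7 7/2 571/625
f(2.5y,3.5y) = ((9471/10000)/(571/625) − 1)/(1) = 335/9136 ≈ 3.6668%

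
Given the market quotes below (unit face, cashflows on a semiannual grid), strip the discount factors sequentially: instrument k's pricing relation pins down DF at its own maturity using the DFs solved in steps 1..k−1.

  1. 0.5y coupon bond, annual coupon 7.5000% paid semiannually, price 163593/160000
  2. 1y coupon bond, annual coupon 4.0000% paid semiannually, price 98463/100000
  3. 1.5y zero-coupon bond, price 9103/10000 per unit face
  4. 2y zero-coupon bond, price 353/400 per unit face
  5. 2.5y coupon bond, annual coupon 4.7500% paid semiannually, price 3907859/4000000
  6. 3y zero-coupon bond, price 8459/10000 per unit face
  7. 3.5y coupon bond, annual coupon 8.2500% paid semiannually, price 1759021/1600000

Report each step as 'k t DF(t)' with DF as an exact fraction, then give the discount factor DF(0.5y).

1 1/2 1971/2000
2 1 473/500
3 3/2 9103/10000
4 2 353/400
5 5/2 8679/10000
6 3 8459/10000
7 7/2 2101/2500
DF(0.5y) = 1971/2000 ≈ 0.985500

step 1 [0.5y] bond c/2=3/80: DF=(163593/160000 − 3/80·(0))/(1+3/80) = 1971/2000 ≈ 0.985500
step 2 [1y] bond c/2=1/50: DF=(98463/100000 − 1/50·(0.985500))/(1+1/50) = 473/500 ≈ 0.946000
step 3 [1.5y] zero: DF = P = 9103/10000 ≈ 0.910300
step 4 [2y] zero: DF = P = 353/400 ≈ 0.882500
step 5 [2.5y] bond c/2=19/800: DF=(3907859/4000000 − 19/800·(0.985500+0.946000+0.910300+0.882500))/(1+19/800) = 8679/10000 ≈ 0.867900
step 6 [3y] zero: DF = P = 8459/10000 ≈ 0.845900
step 7 [3.5y] bond c/2=33/800: DF=(1759021/1600000 − 33/800·(0.985500+0.946000+0.910300+0.882500+0.867900+0.845900))/(1+33/800) = 2101/2500 ≈ 0.840400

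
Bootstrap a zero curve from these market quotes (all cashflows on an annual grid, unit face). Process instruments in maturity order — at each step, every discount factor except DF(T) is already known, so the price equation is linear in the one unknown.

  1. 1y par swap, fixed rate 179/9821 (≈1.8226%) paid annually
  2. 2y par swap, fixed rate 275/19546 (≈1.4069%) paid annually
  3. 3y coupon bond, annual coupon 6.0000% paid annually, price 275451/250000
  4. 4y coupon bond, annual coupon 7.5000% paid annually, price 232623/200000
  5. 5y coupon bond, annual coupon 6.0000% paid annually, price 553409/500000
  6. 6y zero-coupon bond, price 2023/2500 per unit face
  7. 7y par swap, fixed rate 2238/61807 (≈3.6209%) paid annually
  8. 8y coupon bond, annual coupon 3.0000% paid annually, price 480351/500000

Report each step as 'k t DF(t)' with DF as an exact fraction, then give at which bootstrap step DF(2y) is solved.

step 1 [1y] swap r/1=179/9821: DF=(1 − 179/9821·(0))/(1+179/9821) = 9821/10000 ≈ 0.982100
step 2 [2y] swap r/1=275/19546: DF=(1 − 275/19546·(0.982100))/(1+275/19546) = 389/400 ≈ 0.972500
step 3 [3y] bond c/1=3/50: DF=(275451/250000 − 3/50·(0.982100+0.972500))/(1+3/50) = 1161/1250 ≈ 0.928800
step 4 [4y] bond c/1=3/40: DF=(232623/200000 − 3/40·(0.982100+0.972500+0.928800))/(1+3/40) = 1101/1250 ≈ 0.880800
step 5 [5y] bond c/1=3/50: DF=(553409/500000 − 3/50·(0.982100+0.972500+0.928800+0.880800))/(1+3/50) = 8311/10000 ≈ 0.831100
step 6 [6y] zero: DF = P = 2023/2500 ≈ 0.809200
step 7 [7y] swap r/1=2238/61807: DF=(1 − 2238/61807·(0.982100+0.972500+0.928800+0.880800+0.831100+0.809200))/(1+2238/61807) = 3881/5000 ≈ 0.776200
step 8 [8y] bond c/1=3/100: DF=(480351/500000 − 3/100·(0.982100+0.972500+0.928800+0.880800+0.831100+0.809200+0.776200))/(1+3/100) = 7527/10000 ≈ 0.752700

1 1 9821/10000
2 2 389/400
3 3 1161/1250
4 4 1101/1250
5 5 8311/10000
6 6 2023/2500
7 7 3881/5000
8 8 7527/10000
DF(2y) is solved at step 2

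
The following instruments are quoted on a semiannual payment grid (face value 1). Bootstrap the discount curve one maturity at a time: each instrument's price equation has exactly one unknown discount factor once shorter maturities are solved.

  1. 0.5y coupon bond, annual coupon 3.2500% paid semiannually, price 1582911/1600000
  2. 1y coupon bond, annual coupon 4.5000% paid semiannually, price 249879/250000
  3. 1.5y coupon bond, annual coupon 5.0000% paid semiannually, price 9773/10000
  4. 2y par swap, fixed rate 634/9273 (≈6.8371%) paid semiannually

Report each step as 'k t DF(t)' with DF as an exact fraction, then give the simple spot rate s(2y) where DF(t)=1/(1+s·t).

1 1/2 1947/2000
2 1 9561/10000
3 3/2 1133/1250
4 2 2183/2500
s(2y) = (1/(2183/2500) − 1)/(2) = 317/4366 ≈ 7.2607%

step 1 [0.5y] bond c/2=13/800: DF=(1582911/1600000 − 13/800·(0))/(1+13/800) = 1947/2000 ≈ 0.973500
step 2 [1y] bond c/2=9/400: DF=(249879/250000 − 9/400·(0.973500))/(1+9/400) = 9561/10000 ≈ 0.956100
step 3 [1.5y] bond c/2=1/40: DF=(9773/10000 − 1/40·(0.973500+0.956100))/(1+1/40) = 1133/1250 ≈ 0.906400
step 4 [2y] swap r/2=317/9273: DF=(1 − 317/9273·(0.973500+0.956100+0.906400))/(1+317/9273) = 2183/2500 ≈ 0.873200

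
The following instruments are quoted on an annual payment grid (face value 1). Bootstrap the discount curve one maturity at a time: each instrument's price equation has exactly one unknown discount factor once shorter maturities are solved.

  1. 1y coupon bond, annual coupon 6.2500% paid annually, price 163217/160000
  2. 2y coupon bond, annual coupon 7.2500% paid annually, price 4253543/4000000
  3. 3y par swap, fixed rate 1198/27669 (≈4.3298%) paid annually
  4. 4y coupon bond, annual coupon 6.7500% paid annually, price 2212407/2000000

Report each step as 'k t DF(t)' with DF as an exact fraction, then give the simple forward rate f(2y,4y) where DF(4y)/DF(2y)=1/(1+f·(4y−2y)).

step 1 [1y] bond c/1=1/16: DF=(163217/160000 − 1/16·(0))/(1+1/16) = 9601/10000 ≈ 0.960100
step 2 [2y] bond c/1=29/400: DF=(4253543/4000000 − 29/400·(0.960100))/(1+29/400) = 4633/5000 ≈ 0.926600
step 3 [3y] swap r/1=1198/27669: DF=(1 − 1198/27669·(0.960100+0.926600))/(1+1198/27669) = 4401/5000 ≈ 0.880200
step 4 [4y] bond c/1=27/400: DF=(2212407/2000000 − 27/400·(0.960100+0.926600+0.880200))/(1+27/400) = 8613/10000 ≈ 0.861300

1 1 9601/10000
2 2 4633/5000
3 3 4401/5000
4 4 8613/10000
f(2y,4y) = ((4633/5000)/(8613/10000) − 1)/(2) = 653/17226 ≈ 3.7908%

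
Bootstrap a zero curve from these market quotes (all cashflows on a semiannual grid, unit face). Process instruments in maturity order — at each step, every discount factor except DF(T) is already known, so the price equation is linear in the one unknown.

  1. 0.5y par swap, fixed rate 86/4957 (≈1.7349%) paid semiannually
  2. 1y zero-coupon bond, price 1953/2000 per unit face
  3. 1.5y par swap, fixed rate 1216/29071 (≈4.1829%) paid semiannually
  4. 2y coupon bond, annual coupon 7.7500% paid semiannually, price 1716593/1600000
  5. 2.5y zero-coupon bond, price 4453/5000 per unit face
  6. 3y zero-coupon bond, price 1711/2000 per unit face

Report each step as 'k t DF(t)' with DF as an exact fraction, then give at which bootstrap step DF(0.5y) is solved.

1 1/2 4957/5000
2 1 1953/2000
3 3/2 587/625
4 2 2311/2500
5 5/2 4453/5000
6 3 1711/2000
DF(0.5y) is solved at step 1

step 1 [0.5y] swap r/2=43/4957: DF=(1 − 43/4957·(0))/(1+43/4957) = 4957/5000 ≈ 0.991400
step 2 [1y] zero: DF = P = 1953/2000 ≈ 0.976500
step 3 [1.5y] swap r/2=608/29071: DF=(1 − 608/29071·(0.991400+0.976500))/(1+608/29071) = 587/625 ≈ 0.939200
step 4 [2y] bond c/2=31/800: DF=(1716593/1600000 − 31/800·(0.991400+0.976500+0.939200))/(1+31/800) = 2311/2500 ≈ 0.924400
step 5 [2.5y] zero: DF = P = 4453/5000 ≈ 0.890600
step 6 [3y] zero: DF = P = 1711/2000 ≈ 0.855500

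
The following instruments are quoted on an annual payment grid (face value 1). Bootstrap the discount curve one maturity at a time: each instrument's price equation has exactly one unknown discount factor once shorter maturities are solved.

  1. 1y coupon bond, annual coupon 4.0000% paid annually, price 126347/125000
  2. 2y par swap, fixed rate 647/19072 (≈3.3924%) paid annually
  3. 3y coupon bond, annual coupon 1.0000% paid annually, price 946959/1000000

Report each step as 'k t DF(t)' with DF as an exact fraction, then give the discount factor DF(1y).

step 1 [1y] bond c/1=1/25: DF=(126347/125000 − 1/25·(0))/(1+1/25) = 9719/10000 ≈ 0.971900
step 2 [2y] swap r/1=647/19072: DF=(1 − 647/19072·(0.971900))/(1+647/19072) = 9353/10000 ≈ 0.935300
step 3 [3y] bond c/1=1/100: DF=(946959/1000000 − 1/100·(0.971900+0.935300))/(1+1/100) = 9187/10000 ≈ 0.918700

1 1 9719/10000
2 2 9353/10000
3 3 9187/10000
DF(1y) = 9719/10000 ≈ 0.971900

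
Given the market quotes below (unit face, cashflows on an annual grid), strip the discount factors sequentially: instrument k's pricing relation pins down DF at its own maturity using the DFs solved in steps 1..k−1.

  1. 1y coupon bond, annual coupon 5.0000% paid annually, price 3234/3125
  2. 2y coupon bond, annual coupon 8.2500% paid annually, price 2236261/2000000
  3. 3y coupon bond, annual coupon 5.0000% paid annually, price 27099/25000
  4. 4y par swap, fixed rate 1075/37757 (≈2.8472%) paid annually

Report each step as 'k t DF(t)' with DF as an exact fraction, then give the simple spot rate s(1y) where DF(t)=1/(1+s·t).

step 1 [1y] bond c/1=1/20: DF=(3234/3125 − 1/20·(0))/(1+1/20) = 616/625 ≈ 0.985600
step 2 [2y] bond c/1=33/400: DF=(2236261/2000000 − 33/400·(0.985600))/(1+33/400) = 4789/5000 ≈ 0.957800
step 3 [3y] bond c/1=1/20: DF=(27099/25000 − 1/20·(0.985600+0.957800))/(1+1/20) = 4699/5000 ≈ 0.939800
step 4 [4y] swap r/1=1075/37757: DF=(1 − 1075/37757·(0.985600+0.957800+0.939800))/(1+1075/37757) = 357/400 ≈ 0.892500

1 1 616/625
2 2 4789/5000
3 3 4699/5000
4 4 357/400
s(1y) = (1/(616/625) − 1)/(1) = 9/616 ≈ 1.4610%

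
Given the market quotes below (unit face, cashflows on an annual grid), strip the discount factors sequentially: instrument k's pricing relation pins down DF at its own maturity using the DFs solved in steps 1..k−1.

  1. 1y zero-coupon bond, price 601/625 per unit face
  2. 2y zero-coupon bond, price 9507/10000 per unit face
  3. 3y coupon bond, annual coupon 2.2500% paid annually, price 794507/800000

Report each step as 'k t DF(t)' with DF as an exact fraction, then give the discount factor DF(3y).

1 1 601/625
2 2 9507/10000
3 3 2323/2500
DF(3y) = 2323/2500 ≈ 0.929200

step 1 [1y] zero: DF = P = 601/625 ≈ 0.961600
step 2 [2y] zero: DF = P = 9507/10000 ≈ 0.950700
step 3 [3y] bond c/1=9/400: DF=(794507/800000 − 9/400·(0.961600+0.950700))/(1+9/400) = 2323/2500 ≈ 0.929200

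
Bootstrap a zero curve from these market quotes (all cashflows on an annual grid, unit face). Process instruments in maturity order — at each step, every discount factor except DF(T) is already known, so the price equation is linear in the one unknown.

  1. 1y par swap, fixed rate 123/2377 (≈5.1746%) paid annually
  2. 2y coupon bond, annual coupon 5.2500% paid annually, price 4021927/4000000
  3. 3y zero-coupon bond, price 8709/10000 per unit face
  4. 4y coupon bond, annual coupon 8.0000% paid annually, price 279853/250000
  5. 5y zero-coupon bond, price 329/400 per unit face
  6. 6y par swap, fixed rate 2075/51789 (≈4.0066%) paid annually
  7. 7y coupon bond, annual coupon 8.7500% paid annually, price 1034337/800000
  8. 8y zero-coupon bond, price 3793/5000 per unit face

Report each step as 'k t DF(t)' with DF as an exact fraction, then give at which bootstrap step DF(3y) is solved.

1 1 2377/2500
2 2 9079/10000
3 3 8709/10000
4 4 8343/10000
5 5 329/400
6 6 317/400
7 7 3861/5000
8 8 3793/5000
DF(3y) is solved at step 3

step 1 [1y] swap r/1=123/2377: DF=(1 − 123/2377·(0))/(1+123/2377) = 2377/2500 ≈ 0.950800
step 2 [2y] bond c/1=21/400: DF=(4021927/4000000 − 21/400·(0.950800))/(1+21/400) = 9079/10000 ≈ 0.907900
step 3 [3y] zero: DF = P = 8709/10000 ≈ 0.870900
step 4 [4y] bond c/1=2/25: DF=(279853/250000 − 2/25·(0.950800+0.907900+0.870900))/(1+2/25) = 8343/10000 ≈ 0.834300
step 5 [5y] zero: DF = P = 329/400 ≈ 0.822500
step 6 [6y] swap r/1=2075/51789: DF=(1 − 2075/51789·(0.950800+0.907900+0.870900+0.834300+0.822500))/(1+2075/51789) = 317/400 ≈ 0.792500
step 7 [7y] bond c/1=7/80: DF=(1034337/800000 − 7/80·(0.950800+0.907900+0.870900+0.834300+0.822500+0.792500))/(1+7/80) = 3861/5000 ≈ 0.772200
step 8 [8y] zero: DF = P = 3793/5000 ≈ 0.758600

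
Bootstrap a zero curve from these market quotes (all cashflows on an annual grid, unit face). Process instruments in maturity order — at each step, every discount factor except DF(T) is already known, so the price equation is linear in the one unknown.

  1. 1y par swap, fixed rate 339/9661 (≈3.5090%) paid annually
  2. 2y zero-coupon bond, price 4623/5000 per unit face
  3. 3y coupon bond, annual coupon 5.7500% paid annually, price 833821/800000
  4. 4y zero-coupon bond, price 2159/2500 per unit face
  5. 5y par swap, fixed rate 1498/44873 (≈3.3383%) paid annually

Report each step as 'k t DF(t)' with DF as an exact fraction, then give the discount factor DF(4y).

step 1 [1y] swap r/1=339/9661: DF=(1 − 339/9661·(0))/(1+339/9661) = 9661/10000 ≈ 0.966100
step 2 [2y] zero: DF = P = 4623/5000 ≈ 0.924600
step 3 [3y] bond c/1=23/400: DF=(833821/800000 − 23/400·(0.966100+0.924600))/(1+23/400) = 2207/2500 ≈ 0.882800
step 4 [4y] zero: DF = P = 2159/2500 ≈ 0.863600
step 5 [5y] swap r/1=1498/44873: DF=(1 − 1498/44873·(0.966100+0.924600+0.882800+0.863600))/(1+1498/44873) = 4251/5000 ≈ 0.850200

1 1 9661/10000
2 2 4623/5000
3 3 2207/2500
4 4 2159/2500
5 5 4251/5000
DF(4y) = 2159/2500 ≈ 0.863600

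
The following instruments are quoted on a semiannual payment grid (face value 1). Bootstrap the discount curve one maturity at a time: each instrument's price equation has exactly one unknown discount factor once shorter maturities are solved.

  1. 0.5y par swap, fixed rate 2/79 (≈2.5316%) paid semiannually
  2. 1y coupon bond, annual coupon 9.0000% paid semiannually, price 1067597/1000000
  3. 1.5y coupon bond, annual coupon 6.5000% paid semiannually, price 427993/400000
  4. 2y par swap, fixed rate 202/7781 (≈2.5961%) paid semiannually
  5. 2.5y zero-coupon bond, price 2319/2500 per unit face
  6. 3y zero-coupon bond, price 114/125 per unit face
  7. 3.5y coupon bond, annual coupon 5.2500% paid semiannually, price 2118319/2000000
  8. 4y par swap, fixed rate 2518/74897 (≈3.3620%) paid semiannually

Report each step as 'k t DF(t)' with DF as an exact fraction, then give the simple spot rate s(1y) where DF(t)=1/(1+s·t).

1 1/2 79/80
2 1 9791/10000
3 3/2 609/625
4 2 1899/2000
5 5/2 2319/2500
6 3 114/125
7 7/2 1771/2000
8 4 8741/10000
s(1y) = (1/(9791/10000) − 1)/(1) = 209/9791 ≈ 2.1346%

step 1 [0.5y] swap r/2=1/79: DF=(1 − 1/79·(0))/(1+1/79) = 79/80 ≈ 0.987500
step 2 [1y] bond c/2=9/200: DF=(1067597/1000000 − 9/200·(0.987500))/(1+9/200) = 9791/10000 ≈ 0.979100
step 3 [1.5y] bond c/2=13/400: DF=(427993/400000 − 13/400·(0.987500+0.979100))/(1+13/400) = 609/625 ≈ 0.974400
step 4 [2y] swap r/2=101/7781: DF=(1 − 101/7781·(0.987500+0.979100+0.974400))/(1+101/7781) = 1899/2000 ≈ 0.949500
step 5 [2.5y] zero: DF = P = 2319/2500 ≈ 0.927600
step 6 [3y] zero: DF = P = 114/125 ≈ 0.912000
step 7 [3.5y] bond c/2=21/800: DF=(2118319/2000000 − 21/800·(0.987500+0.979100+0.974400+0.949500+0.927600+0.912000))/(1+21/800) = 1771/2000 ≈ 0.885500
step 8 [4y] swap r/2=1259/74897: DF=(1 − 1259/74897·(0.987500+0.979100+0.974400+0.949500+0.927600+0.912000+0.885500))/(1+1259/74897) = 8741/10000 ≈ 0.874100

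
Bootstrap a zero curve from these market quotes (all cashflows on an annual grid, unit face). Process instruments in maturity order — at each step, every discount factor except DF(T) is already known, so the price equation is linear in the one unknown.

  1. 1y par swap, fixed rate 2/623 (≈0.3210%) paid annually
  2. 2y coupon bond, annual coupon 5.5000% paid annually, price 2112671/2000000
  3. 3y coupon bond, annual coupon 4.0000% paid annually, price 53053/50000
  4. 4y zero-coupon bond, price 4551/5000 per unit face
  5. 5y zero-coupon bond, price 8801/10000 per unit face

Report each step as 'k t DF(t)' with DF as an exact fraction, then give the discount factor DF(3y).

step 1 [1y] swap r/1=2/623: DF=(1 − 2/623·(0))/(1+2/623) = 623/625 ≈ 0.996800
step 2 [2y] bond c/1=11/200: DF=(2112671/2000000 − 11/200·(0.996800))/(1+11/200) = 9493/10000 ≈ 0.949300
step 3 [3y] bond c/1=1/25: DF=(53053/50000 − 1/25·(0.996800+0.949300))/(1+1/25) = 4727/5000 ≈ 0.945400
step 4 [4y] zero: DF = P = 4551/5000 ≈ 0.910200
step 5 [5y] zero: DF = P = 8801/10000 ≈ 0.880100

1 1 623/625
2 2 9493/10000
3 3 4727/5000
4 4 4551/5000
5 5 8801/10000
DF(3y) = 4727/5000 ≈ 0.945400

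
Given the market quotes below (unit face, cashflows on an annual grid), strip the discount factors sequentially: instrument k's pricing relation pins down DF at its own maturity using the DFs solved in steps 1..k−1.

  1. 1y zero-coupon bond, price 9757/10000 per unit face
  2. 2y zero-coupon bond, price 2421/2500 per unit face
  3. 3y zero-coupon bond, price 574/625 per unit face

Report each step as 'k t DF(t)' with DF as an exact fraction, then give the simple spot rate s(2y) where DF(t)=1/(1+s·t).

1 1 9757/10000
2 2 2421/2500
3 3 574/625
s(2y) = (1/(2421/2500) − 1)/(2) = 79/4842 ≈ 1.6316%

step 1 [1y] zero: DF = P = 9757/10000 ≈ 0.975700
step 2 [2y] zero: DF = P = 2421/2500 ≈ 0.968400
step 3 [3y] zero: DF = P = 574/625 ≈ 0.918400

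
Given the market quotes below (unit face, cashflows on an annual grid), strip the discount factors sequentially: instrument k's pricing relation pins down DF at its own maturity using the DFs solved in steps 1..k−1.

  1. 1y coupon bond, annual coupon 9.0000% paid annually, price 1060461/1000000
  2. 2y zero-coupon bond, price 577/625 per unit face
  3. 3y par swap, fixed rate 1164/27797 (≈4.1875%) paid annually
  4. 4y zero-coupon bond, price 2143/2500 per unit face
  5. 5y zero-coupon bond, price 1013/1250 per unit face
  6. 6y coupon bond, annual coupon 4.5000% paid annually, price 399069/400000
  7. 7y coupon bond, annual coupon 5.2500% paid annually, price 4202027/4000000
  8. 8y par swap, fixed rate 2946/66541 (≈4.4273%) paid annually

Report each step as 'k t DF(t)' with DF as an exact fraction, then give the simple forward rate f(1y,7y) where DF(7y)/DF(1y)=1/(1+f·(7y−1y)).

1 1 9729/10000
2 2 577/625
3 3 2209/2500
4 4 2143/2500
5 5 1013/1250
6 6 477/625
7 7 3691/5000
8 8 3527/5000
f(1y,7y) = ((9729/10000)/(3691/5000) − 1)/(6) = 2347/44292 ≈ 5.2989%

step 1 [1y] bond c/1=9/100: DF=(1060461/1000000 − 9/100·(0))/(1+9/100) = 9729/10000 ≈ 0.972900
step 2 [2y] zero: DF = P = 577/625 ≈ 0.923200
step 3 [3y] swap r/1=1164/27797: DF=(1 − 1164/27797·(0.972900+0.923200))/(1+1164/27797) = 2209/2500 ≈ 0.883600
step 4 [4y] zero: DF = P = 2143/2500 ≈ 0.857200
step 5 [5y] zero: DF = P = 1013/1250 ≈ 0.810400
step 6 [6y] bond c/1=9/200: DF=(399069/400000 − 9/200·(0.972900+0.923200+0.883600+0.857200+0.810400))/(1+9/200) = 477/625 ≈ 0.763200
step 7 [7y] bond c/1=21/400: DF=(4202027/4000000 − 21/400·(0.972900+0.923200+0.883600+0.857200+0.810400+0.763200))/(1+21/400) = 3691/5000 ≈ 0.738200
step 8 [8y] swap r/1=2946/66541: DF=(1 − 2946/66541·(0.972900+0.923200+0.883600+0.857200+0.810400+0.763200+0.738200))/(1+2946/66541) = 3527/5000 ≈ 0.705400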